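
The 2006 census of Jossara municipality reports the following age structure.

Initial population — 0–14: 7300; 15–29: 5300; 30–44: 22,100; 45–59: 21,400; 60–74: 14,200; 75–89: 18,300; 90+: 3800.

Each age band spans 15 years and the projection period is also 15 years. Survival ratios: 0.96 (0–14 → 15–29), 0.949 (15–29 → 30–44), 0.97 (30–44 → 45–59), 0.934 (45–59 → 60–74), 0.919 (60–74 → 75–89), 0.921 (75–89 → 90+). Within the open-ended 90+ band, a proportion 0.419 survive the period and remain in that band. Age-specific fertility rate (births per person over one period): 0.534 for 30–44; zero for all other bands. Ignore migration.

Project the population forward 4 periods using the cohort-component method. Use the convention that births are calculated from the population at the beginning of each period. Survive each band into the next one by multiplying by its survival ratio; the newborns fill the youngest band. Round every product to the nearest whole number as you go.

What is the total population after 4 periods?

59740

— Period 1 —
Births: 22100 * 0.534 = 11801
15–29: 7300 * 0.96 = 7008
30–44: 5300 * 0.949 = 5030
45–59: 22100 * 0.97 = 21437
60–74: 21400 * 0.934 = 19988
75–89: 14200 * 0.919 = 13050
90+: 18300 * 0.921 + 3800 * 0.419 = 16854 + 1592 = 18446
End of period: [11801, 7008, 5030, 21437, 19988, 13050, 18446]
— Period 2 —
Births: 5030 * 0.534 = 2686
15–29: 11801 * 0.96 = 11329
30–44: 7008 * 0.949 = 6651
45–59: 5030 * 0.97 = 4879
60–74: 21437 * 0.934 = 20022
75–89: 19988 * 0.919 = 18369
90+: 13050 * 0.921 + 18446 * 0.419 = 12019 + 7729 = 19748
End of period: [2686, 11329, 6651, 4879, 20022, 18369, 19748]
— Period 3 —
Births: 6651 * 0.534 = 3552
15–29: 2686 * 0.96 = 2579
30–44: 11329 * 0.949 = 10751
45–59: 6651 * 0.97 = 6451
60–74: 4879 * 0.934 = 4557
75–89: 20022 * 0.919 = 18400
90+: 18369 * 0.921 + 19748 * 0.419 = 16918 + 8274 = 25192
End of period: [3552, 2579, 10751, 6451, 4557, 18400, 25192]
— Period 4 —
Births: 10751 * 0.534 = 5741
15–29: 3552 * 0.96 = 3410
30–44: 2579 * 0.949 = 2447
45–59: 10751 * 0.97 = 10428
60–74: 6451 * 0.934 = 6025
75–89: 4557 * 0.919 = 4188
90+: 18400 * 0.921 + 25192 * 0.419 = 16946 + 10555 = 27501
End of period: [5741, 3410, 2447, 10428, 6025, 4188, 27501]
Total after period 4: 5741 + 3410 + 2447 + 10428 + 6025 + 4188 + 27501 = 59740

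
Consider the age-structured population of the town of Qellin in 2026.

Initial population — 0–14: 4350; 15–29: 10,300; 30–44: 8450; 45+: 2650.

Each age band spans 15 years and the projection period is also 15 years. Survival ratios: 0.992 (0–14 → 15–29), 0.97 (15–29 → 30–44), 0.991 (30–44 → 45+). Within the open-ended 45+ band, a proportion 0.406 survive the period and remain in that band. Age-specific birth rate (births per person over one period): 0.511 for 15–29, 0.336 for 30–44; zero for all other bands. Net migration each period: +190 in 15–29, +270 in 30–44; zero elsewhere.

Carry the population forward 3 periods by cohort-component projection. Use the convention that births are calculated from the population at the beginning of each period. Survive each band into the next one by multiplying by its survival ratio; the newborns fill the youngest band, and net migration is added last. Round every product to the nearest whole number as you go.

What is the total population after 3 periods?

30191

Call the groups 1 to 4, youngest first.
Period 1:
Births: 10300 × 0.511 = 5263 ; 8450 × 0.336 = 2839 ⇒ total 8102
Group 2: 4350 × 0.992 = 4315
Group 3: 10300 × 0.97 = 9991
Group 4: 8450 × 0.991 + 2650 × 0.406 = 8374 + 1076 = 9450
Net migration: Group 2 + 190 → 4505; Group 3 + 270 → 10261
Population now: 0–14=8102, 15–29=4505, 30–44=10261, 45+=9450
Period 2:
Births: 4505 × 0.511 = 2302 ; 10261 × 0.336 = 3448 ⇒ total 5750
Group 2: 8102 × 0.992 = 8037
Group 3: 4505 × 0.97 = 4370
Group 4: 10261 × 0.991 + 9450 × 0.406 = 10169 + 3837 = 14006
Net migration: Group 2 + 190 → 8227; Group 3 + 270 → 4640
Population now: 0–14=5750, 15–29=8227, 30–44=4640, 45+=14006
Period 3:
Births: 8227 × 0.511 = 4204 ; 4640 × 0.336 = 1559 ⇒ total 5763
Group 2: 5750 × 0.992 = 5704
Group 3: 8227 × 0.97 = 7980
Group 4: 4640 × 0.991 + 14006 × 0.406 = 4598 + 5686 = 10284
Net migration: Group 2 + 190 → 5894; Group 3 + 270 → 8250
Population now: 0–14=5763, 15–29=5894, 30–44=8250, 45+=10284
Total after period 3: 5763 + 5894 + 8250 + 10284 = 30191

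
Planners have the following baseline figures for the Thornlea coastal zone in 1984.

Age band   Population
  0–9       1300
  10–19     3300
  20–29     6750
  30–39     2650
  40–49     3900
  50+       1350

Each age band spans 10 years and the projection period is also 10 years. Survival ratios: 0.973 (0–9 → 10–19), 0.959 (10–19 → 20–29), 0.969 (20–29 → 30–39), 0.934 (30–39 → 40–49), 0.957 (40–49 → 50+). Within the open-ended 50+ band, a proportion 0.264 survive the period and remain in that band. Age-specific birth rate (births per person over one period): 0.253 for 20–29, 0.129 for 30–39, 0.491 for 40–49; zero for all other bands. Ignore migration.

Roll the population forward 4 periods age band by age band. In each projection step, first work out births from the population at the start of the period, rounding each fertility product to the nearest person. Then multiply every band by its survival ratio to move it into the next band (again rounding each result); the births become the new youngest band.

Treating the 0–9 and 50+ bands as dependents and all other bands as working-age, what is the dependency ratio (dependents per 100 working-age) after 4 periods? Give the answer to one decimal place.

Numbering the groups 1..6 from youngest to oldest:
After projecting period 1:
Births: 6750 * 0.253 = 1708  |  2650 * 0.129 = 342  |  3900 * 0.491 = 1915 — total 3965
Group 2: 1300 * 0.973 = 1265
Group 3: 3300 * 0.959 = 3165
Group 4: 6750 * 0.969 = 6541
Group 5: 2650 * 0.934 = 2475
Group 6: 3900 * 0.957 + 1350 * 0.264 = 3732 + 356 = 4088
→ [3965, 1265, 3165, 6541, 2475, 4088]
After projecting period 2:
Births: 3165 * 0.253 = 801  |  6541 * 0.129 = 844  |  2475 * 0.491 = 1215 — total 2860
Group 2: 3965 * 0.973 = 3858
Group 3: 1265 * 0.959 = 1213
Group 4: 3165 * 0.969 = 3067
Group 5: 6541 * 0.934 = 6109
Group 6: 2475 * 0.957 + 4088 * 0.264 = 2369 + 1079 = 3448
→ [2860, 3858, 1213, 3067, 6109, 3448]
After projecting period 3:
Births: 1213 * 0.253 = 307  |  3067 * 0.129 = 396  |  6109 * 0.491 = 3000 — total 3703
Group 2: 2860 * 0.973 = 2783
Group 3: 3858 * 0.959 = 3700
Group 4: 1213 * 0.969 = 1175
Group 5: 3067 * 0.934 = 2865
Group 6: 6109 * 0.957 + 3448 * 0.264 = 5846 + 910 = 6756
→ [3703, 2783, 3700, 1175, 2865, 6756]
After projecting period 4:
Births: 3700 * 0.253 = 936  |  1175 * 0.129 = 152  |  2865 * 0.491 = 1407 — total 2495
Group 2: 3703 * 0.973 = 3603
Group 3: 2783 * 0.959 = 2669
Group 4: 3700 * 0.969 = 3585
Group 5: 1175 * 0.934 = 1097
Group 6: 2865 * 0.957 + 6756 * 0.264 = 2742 + 1784 = 4526
→ [2495, 3603, 2669, 3585, 1097, 4526]
Dependents (band 0–9 + band 50+) = 2495 + 4526 = 7021; working-age = 10954; ratio = 7021/10954 × 100 = 64.1

64.1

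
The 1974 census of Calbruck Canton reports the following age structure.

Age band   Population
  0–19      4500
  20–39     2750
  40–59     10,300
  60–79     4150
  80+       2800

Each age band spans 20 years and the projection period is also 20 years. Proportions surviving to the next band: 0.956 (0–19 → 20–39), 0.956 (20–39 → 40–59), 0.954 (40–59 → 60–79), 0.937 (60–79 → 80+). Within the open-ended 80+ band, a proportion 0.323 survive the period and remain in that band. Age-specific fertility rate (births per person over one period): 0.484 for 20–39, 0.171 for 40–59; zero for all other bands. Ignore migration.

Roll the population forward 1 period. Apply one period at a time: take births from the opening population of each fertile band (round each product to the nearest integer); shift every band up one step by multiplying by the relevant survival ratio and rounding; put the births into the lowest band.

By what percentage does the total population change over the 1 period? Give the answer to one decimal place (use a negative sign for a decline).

0.6

After projecting period 1:
Births: 2750 × 0.484 = 1331, 10300 × 0.171 = 1761 → 3092
20–39: 4500 × 0.956 = 4302
40–59: 2750 × 0.956 = 2629
60–79: 10300 × 0.954 = 9826
80+: 4150 × 0.937 + 2800 × 0.323 = 3889 + 904 = 4793
→ [3092, 4302, 2629, 9826, 4793]
Total: 24500 → 24642; change = 142; percentage change = 0.6%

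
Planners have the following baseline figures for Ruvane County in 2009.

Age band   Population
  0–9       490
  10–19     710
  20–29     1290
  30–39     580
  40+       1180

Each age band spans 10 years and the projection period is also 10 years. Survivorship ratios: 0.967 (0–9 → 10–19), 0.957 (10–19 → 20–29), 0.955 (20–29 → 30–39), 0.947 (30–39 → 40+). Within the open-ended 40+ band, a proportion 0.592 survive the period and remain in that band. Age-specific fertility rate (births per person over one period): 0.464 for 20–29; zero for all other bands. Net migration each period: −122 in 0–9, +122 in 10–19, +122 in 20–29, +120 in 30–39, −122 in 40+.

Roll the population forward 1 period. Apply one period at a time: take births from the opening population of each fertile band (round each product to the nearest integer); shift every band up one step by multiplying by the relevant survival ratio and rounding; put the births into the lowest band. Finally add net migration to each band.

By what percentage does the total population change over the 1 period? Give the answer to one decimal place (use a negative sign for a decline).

2.4

Let band 1 be 0–9 through band 5 = 40+.
— Period 1 —
Births: 1290 × 0.464 = 599
Band 2: 490 × 0.967 = 474
Band 3: 710 × 0.957 = 679
Band 4: 1290 × 0.955 = 1232
Band 5: 580 × 0.947 + 1180 × 0.592 = 549 + 699 = 1248
Net migration: Band 1 − 122 → 477; Band 2 + 122 → 596; Band 3 + 122 → 801; Band 4 + 120 → 1352; Band 5 − 122 → 1126
→ [477, 596, 801, 1352, 1126]
Total: 4250 → 4352; change = 102; percentage change = 2.4%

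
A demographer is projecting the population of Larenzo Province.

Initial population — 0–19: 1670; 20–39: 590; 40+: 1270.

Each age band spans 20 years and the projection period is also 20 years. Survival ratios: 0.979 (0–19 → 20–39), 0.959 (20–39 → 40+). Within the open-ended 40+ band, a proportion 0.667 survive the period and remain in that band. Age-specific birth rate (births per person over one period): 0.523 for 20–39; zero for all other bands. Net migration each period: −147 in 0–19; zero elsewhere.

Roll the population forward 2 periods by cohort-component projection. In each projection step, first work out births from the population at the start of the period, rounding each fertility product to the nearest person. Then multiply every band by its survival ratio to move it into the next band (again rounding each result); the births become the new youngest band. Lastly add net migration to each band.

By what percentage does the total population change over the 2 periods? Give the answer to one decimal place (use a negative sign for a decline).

[period 1]
Births: 590 × 0.523 = 309
20–39: 1670 × 0.979 = 1635
40+: 590 × 0.959 + 1270 × 0.667 = 566 + 847 = 1413
Net migration: 0–19 − 147 → 162
Giving 162 / 1635 / 1413.
[period 2]
Births: 1635 × 0.523 = 855
20–39: 162 × 0.979 = 159
40+: 1635 × 0.959 + 1413 × 0.667 = 1568 + 942 = 2510
Net migration: 0–19 − 147 → 708
Giving 708 / 159 / 2510.
Total: 3530 → 3377; change = -153; percentage change = -4.3%

-4.3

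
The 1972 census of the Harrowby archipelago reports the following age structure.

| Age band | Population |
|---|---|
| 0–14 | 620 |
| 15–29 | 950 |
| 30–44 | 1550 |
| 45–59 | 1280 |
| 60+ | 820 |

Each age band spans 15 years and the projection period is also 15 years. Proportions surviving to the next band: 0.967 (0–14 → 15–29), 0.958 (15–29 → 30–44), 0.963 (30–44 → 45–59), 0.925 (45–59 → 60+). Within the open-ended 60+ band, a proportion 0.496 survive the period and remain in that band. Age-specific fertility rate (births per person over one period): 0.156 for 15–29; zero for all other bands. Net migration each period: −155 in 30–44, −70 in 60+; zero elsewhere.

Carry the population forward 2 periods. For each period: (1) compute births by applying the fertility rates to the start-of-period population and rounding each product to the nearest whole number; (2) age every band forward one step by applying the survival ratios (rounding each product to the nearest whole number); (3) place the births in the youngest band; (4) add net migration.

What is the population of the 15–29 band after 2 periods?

143

Call the groups 1 to 5, youngest first.
Period 1:
Births: 950 × 0.156 = 148
Group 2: 620 × 0.967 = 600
Group 3: 950 × 0.958 = 910
Group 4: 1550 × 0.963 = 1493
Group 5: 1280 × 0.925 + 820 × 0.496 = 1184 + 407 = 1591
Net migration: Group 3 − 155 → 755; Group 5 − 70 → 1521
End of period: [148, 600, 755, 1493, 1521]
Period 2:
Births: 600 × 0.156 = 94
Group 2: 148 × 0.967 = 143
Group 3: 600 × 0.958 = 575
Group 4: 755 × 0.963 = 727
Group 5: 1493 × 0.925 + 1521 × 0.496 = 1381 + 754 = 2135
Net migration: Group 3 − 155 → 420; Group 5 − 70 → 2065
End of period: [94, 143, 420, 727, 2065]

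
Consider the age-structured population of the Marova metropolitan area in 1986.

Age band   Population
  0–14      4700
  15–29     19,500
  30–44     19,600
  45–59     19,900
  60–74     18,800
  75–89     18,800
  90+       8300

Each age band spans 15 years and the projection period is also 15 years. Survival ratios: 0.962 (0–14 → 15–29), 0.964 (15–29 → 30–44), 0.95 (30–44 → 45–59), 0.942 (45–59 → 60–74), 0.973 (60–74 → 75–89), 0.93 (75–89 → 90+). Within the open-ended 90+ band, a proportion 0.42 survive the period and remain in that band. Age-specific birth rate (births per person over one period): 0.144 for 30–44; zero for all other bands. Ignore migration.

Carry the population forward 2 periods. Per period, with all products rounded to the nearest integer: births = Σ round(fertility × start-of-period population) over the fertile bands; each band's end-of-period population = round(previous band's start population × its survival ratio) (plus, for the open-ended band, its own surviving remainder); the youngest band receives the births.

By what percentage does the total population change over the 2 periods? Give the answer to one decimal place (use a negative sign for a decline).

(Bands numbered youngest = 1 to oldest = 7.)
[period 1]
Births: 19600 × 0.144 = 2822
Band 2: 4700 × 0.962 = 4521
Band 3: 19500 × 0.964 = 18798
Band 4: 19600 × 0.95 = 18620
Band 5: 19900 × 0.942 = 18746
Band 6: 18800 × 0.973 = 18292
Band 7: 18800 × 0.93 + 8300 × 0.42 = 17484 + 3486 = 20970
Giving 2822 / 4521 / 18798 / 18620 / 18746 / 18292 / 20970.
[period 2]
Births: 18798 × 0.144 = 2707
Band 2: 2822 × 0.962 = 2715
Band 3: 4521 × 0.964 = 4358
Band 4: 18798 × 0.95 = 17858
Band 5: 18620 × 0.942 = 17540
Band 6: 18746 × 0.973 = 18240
Band 7: 18292 × 0.93 + 20970 × 0.42 = 17012 + 8807 = 25819
Giving 2707 / 2715 / 4358 / 17858 / 17540 / 18240 / 25819.
Total: 109600 → 89237; change = -20363; percentage change = -18.6%

-18.6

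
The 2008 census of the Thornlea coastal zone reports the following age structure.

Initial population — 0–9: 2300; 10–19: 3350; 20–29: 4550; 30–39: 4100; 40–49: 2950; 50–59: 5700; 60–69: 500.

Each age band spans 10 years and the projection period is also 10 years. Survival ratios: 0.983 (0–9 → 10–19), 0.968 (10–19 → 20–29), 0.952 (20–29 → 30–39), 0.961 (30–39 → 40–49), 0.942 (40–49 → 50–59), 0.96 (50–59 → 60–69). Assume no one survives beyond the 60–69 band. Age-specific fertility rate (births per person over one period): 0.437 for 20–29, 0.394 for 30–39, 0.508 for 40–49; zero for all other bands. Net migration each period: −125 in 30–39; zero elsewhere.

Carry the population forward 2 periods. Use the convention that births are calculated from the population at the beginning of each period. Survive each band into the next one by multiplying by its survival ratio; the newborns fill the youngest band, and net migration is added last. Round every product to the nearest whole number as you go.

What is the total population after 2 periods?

(Bands numbered youngest = 1 to oldest = 7.)
[period 1]
Births: 4550 * 0.437 = 1988 ; 4100 * 0.394 = 1615 ; 2950 * 0.508 = 1499 → 5102
Band 2: 2300 * 0.983 = 2261
Band 3: 3350 * 0.968 = 3243
Band 4: 4550 * 0.952 = 4332
Band 5: 4100 * 0.961 = 3940
Band 6: 2950 * 0.942 = 2779
Band 7: 5700 * 0.96 = 5472
Net migration: Band 4 − 125 → 4207
End of period: [5102, 2261, 3243, 4207, 3940, 2779, 5472]
[period 2]
Births: 3243 * 0.437 = 1417 ; 4207 * 0.394 = 1658 ; 3940 * 0.508 = 2002 → 5077
Band 2: 5102 * 0.983 = 5015
Band 3: 2261 * 0.968 = 2189
Band 4: 3243 * 0.952 = 3087
Band 5: 4207 * 0.961 = 4043
Band 6: 3940 * 0.942 = 3711
Band 7: 2779 * 0.96 = 2668
Net migration: Band 4 − 125 → 2962
End of period: [5077, 5015, 2189, 2962, 4043, 3711, 2668]
Total after period 2: 5077 + 5015 + 2189 + 2962 + 4043 + 3711 + 2668 = 25665

25665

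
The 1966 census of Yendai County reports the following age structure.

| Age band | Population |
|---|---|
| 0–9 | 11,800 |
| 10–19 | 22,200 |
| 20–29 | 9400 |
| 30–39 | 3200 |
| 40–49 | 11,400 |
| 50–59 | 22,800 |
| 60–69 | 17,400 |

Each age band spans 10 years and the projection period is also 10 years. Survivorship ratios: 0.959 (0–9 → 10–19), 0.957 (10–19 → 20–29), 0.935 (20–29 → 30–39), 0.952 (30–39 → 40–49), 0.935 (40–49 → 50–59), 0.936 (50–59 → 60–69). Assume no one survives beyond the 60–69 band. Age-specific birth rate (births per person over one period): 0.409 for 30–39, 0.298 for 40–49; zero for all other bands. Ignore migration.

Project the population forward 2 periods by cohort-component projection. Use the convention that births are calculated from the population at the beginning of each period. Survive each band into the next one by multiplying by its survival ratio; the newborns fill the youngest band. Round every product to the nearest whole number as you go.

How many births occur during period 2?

4503

(Groups numbered youngest = 1 to oldest = 7.)
— Period 1 —
Births: 3200 × 0.409 = 1309  |  11400 × 0.298 = 3397 ⇒ total 4706
Group 2: 11800 × 0.959 = 11316
Group 3: 22200 × 0.957 = 21245
Group 4: 9400 × 0.935 = 8789
Group 5: 3200 × 0.952 = 3046
Group 6: 11400 × 0.935 = 10659
Group 7: 22800 × 0.936 = 21341
Population now: 0–9=4706, 10–19=11316, 20–29=21245, 30–39=8789, 40–49=3046, 50–59=10659, 60–69=21341
— Period 2 —
Births: 8789 × 0.409 = 3595  |  3046 × 0.298 = 908 ⇒ total 4503
Group 2: 4706 × 0.959 = 4513
Group 3: 11316 × 0.957 = 10829
Group 4: 21245 × 0.935 = 19864
Group 5: 8789 × 0.952 = 8367
Group 6: 3046 × 0.935 = 2848
Group 7: 10659 × 0.936 = 9977
Population now: 0–9=4503, 10–19=4513, 20–29=10829, 30–39=19864, 40–49=8367, 50–59=2848, 60–69=9977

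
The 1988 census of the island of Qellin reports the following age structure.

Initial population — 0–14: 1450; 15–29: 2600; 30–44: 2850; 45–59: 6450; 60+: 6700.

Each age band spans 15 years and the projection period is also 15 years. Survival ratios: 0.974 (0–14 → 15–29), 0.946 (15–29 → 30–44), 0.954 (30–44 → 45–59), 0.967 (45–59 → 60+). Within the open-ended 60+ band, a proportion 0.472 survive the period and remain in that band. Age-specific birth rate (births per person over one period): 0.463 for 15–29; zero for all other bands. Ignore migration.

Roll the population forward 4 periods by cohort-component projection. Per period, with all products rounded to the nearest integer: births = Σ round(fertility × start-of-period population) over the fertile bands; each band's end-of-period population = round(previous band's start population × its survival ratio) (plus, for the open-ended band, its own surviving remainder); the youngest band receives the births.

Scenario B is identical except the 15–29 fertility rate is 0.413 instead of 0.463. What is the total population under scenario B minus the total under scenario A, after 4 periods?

After projecting period 1:
Births: 2600 × 0.463 = 1204
15–29: 1450 × 0.974 = 1412
30–44: 2600 × 0.946 = 2460
45–59: 2850 × 0.954 = 2719
60+: 6450 × 0.967 + 6700 × 0.472 = 6237 + 3162 = 9399
→ [1204, 1412, 2460, 2719, 9399]
After projecting period 2:
Births: 1412 × 0.463 = 654
15–29: 1204 × 0.974 = 1173
30–44: 1412 × 0.946 = 1336
45–59: 2460 × 0.954 = 2347
60+: 2719 × 0.967 + 9399 × 0.472 = 2629 + 4436 = 7065
→ [654, 1173, 1336, 2347, 7065]
After projecting period 3:
Births: 1173 × 0.463 = 543
15–29: 654 × 0.974 = 637
30–44: 1173 × 0.946 = 1110
45–59: 1336 × 0.954 = 1275
60+: 2347 × 0.967 + 7065 × 0.472 = 2270 + 3335 = 5605
→ [543, 637, 1110, 1275, 5605]
After projecting period 4:
Births: 637 × 0.463 = 295
15–29: 543 × 0.974 = 529
30–44: 637 × 0.946 = 603
45–59: 1110 × 0.954 = 1059
60+: 1275 × 0.967 + 5605 × 0.472 = 1233 + 2646 = 3879
→ [295, 529, 603, 1059, 3879]
Scenario A total after 4 periods: 6365
Scenario B projection —
After projecting period 1:
Births: 2600 × 0.413 = 1074
15–29: 1450 × 0.974 = 1412
30–44: 2600 × 0.946 = 2460
45–59: 2850 × 0.954 = 2719
60+: 6450 × 0.967 + 6700 × 0.472 = 6237 + 3162 = 9399
→ [1074, 1412, 2460, 2719, 9399]
After projecting period 2:
Births: 1412 × 0.413 = 583
15–29: 1074 × 0.974 = 1046
30–44: 1412 × 0.946 = 1336
45–59: 2460 × 0.954 = 2347
60+: 2719 × 0.967 + 9399 × 0.472 = 2629 + 4436 = 7065
→ [583, 1046, 1336, 2347, 7065]
After projecting period 3:
Births: 1046 × 0.413 = 432
15–29: 583 × 0.974 = 568
30–44: 1046 × 0.946 = 990
45–59: 1336 × 0.954 = 1275
60+: 2347 × 0.967 + 7065 × 0.472 = 2270 + 3335 = 5605
→ [432, 568, 990, 1275, 5605]
After projecting period 4:
Births: 568 × 0.413 = 235
15–29: 432 × 0.974 = 421
30–44: 568 × 0.946 = 537
45–59: 990 × 0.954 = 944
60+: 1275 × 0.967 + 5605 × 0.472 = 1233 + 2646 = 3879
→ [235, 421, 537, 944, 3879]
Scenario B total after 4 periods: 6016
Difference B − A = 6016 − 6365 = -349

-349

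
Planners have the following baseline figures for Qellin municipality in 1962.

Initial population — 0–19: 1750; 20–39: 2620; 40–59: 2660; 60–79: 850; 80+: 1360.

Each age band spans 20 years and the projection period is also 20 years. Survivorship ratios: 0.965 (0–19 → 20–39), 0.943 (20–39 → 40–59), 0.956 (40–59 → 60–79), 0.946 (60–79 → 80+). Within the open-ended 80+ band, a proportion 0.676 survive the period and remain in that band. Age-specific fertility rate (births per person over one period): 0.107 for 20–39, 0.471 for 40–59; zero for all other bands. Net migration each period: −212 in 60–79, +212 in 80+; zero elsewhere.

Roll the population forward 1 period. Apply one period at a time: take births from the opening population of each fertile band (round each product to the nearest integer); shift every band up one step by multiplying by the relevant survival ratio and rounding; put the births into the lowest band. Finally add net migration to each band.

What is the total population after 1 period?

Call the bands 1 to 5, youngest first.
— Period 1 —
Births: 2620 * 0.107 = 280, 2660 * 0.471 = 1253 ⇒ total 1533
Band 2: 1750 * 0.965 = 1689
Band 3: 2620 * 0.943 = 2471
Band 4: 2660 * 0.956 = 2543
Band 5: 850 * 0.946 + 1360 * 0.676 = 804 + 919 = 1723
Net migration: Band 4 − 212 → 2331; Band 5 + 212 → 1935
→ [1533, 1689, 2471, 2331, 1935]
Total after period 1: 1533 + 1689 + 2471 + 2331 + 1935 = 9959

9959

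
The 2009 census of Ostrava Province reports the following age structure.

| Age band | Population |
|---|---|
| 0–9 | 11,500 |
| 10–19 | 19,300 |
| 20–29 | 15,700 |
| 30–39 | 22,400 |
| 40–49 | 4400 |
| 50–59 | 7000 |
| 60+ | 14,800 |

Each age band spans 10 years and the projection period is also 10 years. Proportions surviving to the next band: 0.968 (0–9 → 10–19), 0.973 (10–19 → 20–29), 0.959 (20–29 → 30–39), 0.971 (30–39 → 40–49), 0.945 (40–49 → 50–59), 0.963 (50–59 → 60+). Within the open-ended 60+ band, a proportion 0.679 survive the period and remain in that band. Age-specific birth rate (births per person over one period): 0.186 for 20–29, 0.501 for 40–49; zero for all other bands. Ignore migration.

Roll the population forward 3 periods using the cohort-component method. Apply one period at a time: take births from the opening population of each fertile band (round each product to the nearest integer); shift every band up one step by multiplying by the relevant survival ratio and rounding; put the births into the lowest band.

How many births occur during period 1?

5124

— Period 1 —
Births: 15700 × 0.186 = 2920 ; 4400 × 0.501 = 2204 ⇒ total 5124
10–19: 11500 × 0.968 = 11132
20–29: 19300 × 0.973 = 18779
30–39: 15700 × 0.959 = 15056
40–49: 22400 × 0.971 = 21750
50–59: 4400 × 0.945 = 4158
60+: 7000 × 0.963 + 14800 × 0.679 = 6741 + 10049 = 16790
Population now: 0–9=5124, 10–19=11132, 20–29=18779, 30–39=15056, 40–49=21750, 50–59=4158, 60+=16790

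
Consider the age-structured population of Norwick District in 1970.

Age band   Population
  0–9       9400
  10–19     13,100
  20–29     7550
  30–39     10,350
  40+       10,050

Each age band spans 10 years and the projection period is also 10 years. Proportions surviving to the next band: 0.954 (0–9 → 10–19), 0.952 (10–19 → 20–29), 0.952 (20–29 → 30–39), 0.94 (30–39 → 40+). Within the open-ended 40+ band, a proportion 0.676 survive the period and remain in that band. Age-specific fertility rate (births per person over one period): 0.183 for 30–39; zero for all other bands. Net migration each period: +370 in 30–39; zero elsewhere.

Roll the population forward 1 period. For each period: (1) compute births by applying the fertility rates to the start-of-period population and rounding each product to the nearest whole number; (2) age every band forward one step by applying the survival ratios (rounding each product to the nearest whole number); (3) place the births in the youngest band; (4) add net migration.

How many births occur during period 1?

[period 1]
Births: 10350 × 0.183 = 1894
10–19: 9400 × 0.954 = 8968
20–29: 13100 × 0.952 = 12471
30–39: 7550 × 0.952 = 7188
40+: 10350 × 0.94 + 10050 × 0.676 = 9729 + 6794 = 16523
Net migration: 30–39 + 370 → 7558
Giving 1894 / 8968 / 12471 / 7558 / 16523.

1894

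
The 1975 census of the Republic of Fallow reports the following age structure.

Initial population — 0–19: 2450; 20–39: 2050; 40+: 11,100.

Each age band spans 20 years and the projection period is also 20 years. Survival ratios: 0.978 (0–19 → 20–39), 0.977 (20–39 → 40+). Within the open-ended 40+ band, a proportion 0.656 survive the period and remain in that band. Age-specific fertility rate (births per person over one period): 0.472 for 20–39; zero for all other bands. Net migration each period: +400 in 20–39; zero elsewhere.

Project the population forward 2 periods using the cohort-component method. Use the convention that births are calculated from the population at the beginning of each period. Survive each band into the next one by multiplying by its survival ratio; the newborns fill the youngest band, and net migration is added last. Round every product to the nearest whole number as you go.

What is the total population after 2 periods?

— Period 1 —
Births: 2050 * 0.472 = 968
20–39: 2450 * 0.978 = 2396
40+: 2050 * 0.977 + 11100 * 0.656 = 2003 + 7282 = 9285
Net migration: 20–39 + 400 → 2796
Population now: 0–19=968, 20–39=2796, 40+=9285
— Period 2 —
Births: 2796 * 0.472 = 1320
20–39: 968 * 0.978 = 947
40+: 2796 * 0.977 + 9285 * 0.656 = 2732 + 6091 = 8823
Net migration: 20–39 + 400 → 1347
Population now: 0–19=1320, 20–39=1347, 40+=8823
Total after period 2: 1320 + 1347 + 8823 = 11490

11490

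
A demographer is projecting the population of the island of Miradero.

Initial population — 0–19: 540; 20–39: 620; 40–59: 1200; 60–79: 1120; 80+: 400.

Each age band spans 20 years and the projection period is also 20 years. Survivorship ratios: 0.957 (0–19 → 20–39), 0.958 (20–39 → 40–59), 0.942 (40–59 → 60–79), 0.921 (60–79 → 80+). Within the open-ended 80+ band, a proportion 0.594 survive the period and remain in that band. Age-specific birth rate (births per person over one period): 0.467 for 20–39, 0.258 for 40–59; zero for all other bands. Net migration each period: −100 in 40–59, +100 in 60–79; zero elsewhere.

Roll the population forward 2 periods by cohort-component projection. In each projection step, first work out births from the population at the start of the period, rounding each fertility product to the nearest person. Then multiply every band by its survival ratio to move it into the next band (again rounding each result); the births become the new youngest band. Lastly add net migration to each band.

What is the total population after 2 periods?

Period 1.
Births: 620 * 0.467 = 290 ; 1200 * 0.258 = 310 → 600
20–39: 540 * 0.957 = 517
40–59: 620 * 0.958 = 594
60–79: 1200 * 0.942 = 1130
80+: 1120 * 0.921 + 400 * 0.594 = 1032 + 238 = 1270
Net migration: 40–59 − 100 → 494; 60–79 + 100 → 1230
Population now: 0–19=600, 20–39=517, 40–59=494, 60–79=1230, 80+=1270
Period 2.
Births: 517 * 0.467 = 241 ; 494 * 0.258 = 127 → 368
20–39: 600 * 0.957 = 574
40–59: 517 * 0.958 = 495
60–79: 494 * 0.942 = 465
80+: 1230 * 0.921 + 1270 * 0.594 = 1133 + 754 = 1887
Net migration: 40–59 − 100 → 395; 60–79 + 100 → 565
Population now: 0–19=368, 20–39=574, 40–59=395, 60–79=565, 80+=1887
Total after period 2: 368 + 574 + 395 + 565 + 1887 = 3789

3789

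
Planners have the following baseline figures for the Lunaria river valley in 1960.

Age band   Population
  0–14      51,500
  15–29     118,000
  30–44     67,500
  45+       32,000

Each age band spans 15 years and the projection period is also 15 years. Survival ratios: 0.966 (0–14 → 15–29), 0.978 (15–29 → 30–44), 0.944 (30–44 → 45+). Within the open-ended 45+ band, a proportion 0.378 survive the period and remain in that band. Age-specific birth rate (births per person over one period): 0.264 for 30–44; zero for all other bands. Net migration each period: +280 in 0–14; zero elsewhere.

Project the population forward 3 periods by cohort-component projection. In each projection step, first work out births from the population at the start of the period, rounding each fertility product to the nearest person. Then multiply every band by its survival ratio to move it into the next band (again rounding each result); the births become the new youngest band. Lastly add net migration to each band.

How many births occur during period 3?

Period 1:
Births: 67500 * 0.264 = 17820
15–29: 51500 * 0.966 = 49749
30–44: 118000 * 0.978 = 115404
45+: 67500 * 0.944 + 32000 * 0.378 = 63720 + 12096 = 75816
Net migration: 0–14 + 280 → 18100
→ [18100, 49749, 115404, 75816]
Period 2:
Births: 115404 * 0.264 = 30467
15–29: 18100 * 0.966 = 17485
30–44: 49749 * 0.978 = 48655
45+: 115404 * 0.944 + 75816 * 0.378 = 108941 + 28658 = 137599
Net migration: 0–14 + 280 → 30747
→ [30747, 17485, 48655, 137599]
Period 3:
Births: 48655 * 0.264 = 12845
15–29: 30747 * 0.966 = 29702
30–44: 17485 * 0.978 = 17100
45+: 48655 * 0.944 + 137599 * 0.378 = 45930 + 52012 = 97942
Net migration: 0–14 + 280 → 13125
→ [13125, 29702, 17100, 97942]

12845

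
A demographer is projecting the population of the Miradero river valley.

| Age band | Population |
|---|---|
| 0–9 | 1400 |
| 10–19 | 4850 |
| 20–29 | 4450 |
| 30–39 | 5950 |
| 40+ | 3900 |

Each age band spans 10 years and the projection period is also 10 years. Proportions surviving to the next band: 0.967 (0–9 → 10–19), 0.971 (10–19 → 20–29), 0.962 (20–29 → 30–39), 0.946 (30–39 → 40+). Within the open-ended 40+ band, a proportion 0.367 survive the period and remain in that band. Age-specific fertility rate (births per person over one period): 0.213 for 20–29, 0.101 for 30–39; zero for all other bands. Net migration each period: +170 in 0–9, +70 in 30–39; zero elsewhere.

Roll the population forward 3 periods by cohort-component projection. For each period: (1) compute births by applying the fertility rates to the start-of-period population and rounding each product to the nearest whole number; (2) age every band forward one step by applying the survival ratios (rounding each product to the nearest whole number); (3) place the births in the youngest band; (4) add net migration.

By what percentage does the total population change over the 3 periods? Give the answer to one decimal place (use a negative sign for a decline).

[period 1]
Births: 4450 * 0.213 = 948  |  5950 * 0.101 = 601 — total 1549
10–19: 1400 * 0.967 = 1354
20–29: 4850 * 0.971 = 4709
30–39: 4450 * 0.962 = 4281
40+: 5950 * 0.946 + 3900 * 0.367 = 5629 + 1431 = 7060
Net migration: 0–9 + 170 → 1719; 30–39 + 70 → 4351
→ [1719, 1354, 4709, 4351, 7060]
[period 2]
Births: 4709 * 0.213 = 1003  |  4351 * 0.101 = 439 — total 1442
10–19: 1719 * 0.967 = 1662
20–29: 1354 * 0.971 = 1315
30–39: 4709 * 0.962 = 4530
40+: 4351 * 0.946 + 7060 * 0.367 = 4116 + 2591 = 6707
Net migration: 0–9 + 170 → 1612; 30–39 + 70 → 4600
→ [1612, 1662, 1315, 4600, 6707]
[period 3]
Births: 1315 * 0.213 = 280  |  4600 * 0.101 = 465 — total 745
10–19: 1612 * 0.967 = 1559
20–29: 1662 * 0.971 = 1614
30–39: 1315 * 0.962 = 1265
40+: 4600 * 0.946 + 6707 * 0.367 = 4352 + 2461 = 6813
Net migration: 0–9 + 170 → 915; 30–39 + 70 → 1335
→ [915, 1559, 1614, 1335, 6813]
Total: 20550 → 12236; change = -8314; percentage change = -40.5%

-40.5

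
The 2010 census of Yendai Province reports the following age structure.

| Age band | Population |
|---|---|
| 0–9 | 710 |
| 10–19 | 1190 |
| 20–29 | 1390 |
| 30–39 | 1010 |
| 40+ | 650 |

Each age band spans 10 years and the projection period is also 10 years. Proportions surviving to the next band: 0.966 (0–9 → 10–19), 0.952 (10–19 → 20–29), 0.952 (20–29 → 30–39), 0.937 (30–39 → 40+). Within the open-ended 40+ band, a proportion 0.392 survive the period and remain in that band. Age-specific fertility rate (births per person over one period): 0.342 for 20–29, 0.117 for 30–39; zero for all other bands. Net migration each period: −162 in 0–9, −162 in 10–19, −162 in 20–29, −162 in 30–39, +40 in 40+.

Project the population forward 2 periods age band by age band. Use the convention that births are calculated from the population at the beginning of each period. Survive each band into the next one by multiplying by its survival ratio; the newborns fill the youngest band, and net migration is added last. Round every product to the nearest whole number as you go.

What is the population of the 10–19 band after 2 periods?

254

Numbering the bands 1..5 from youngest to oldest:
[period 1]
Births: 1390 × 0.342 = 475, 1010 × 0.117 = 118 → total 593
Band 2: 710 × 0.966 = 686
Band 3: 1190 × 0.952 = 1133
Band 4: 1390 × 0.952 = 1323
Band 5: 1010 × 0.937 + 650 × 0.392 = 946 + 255 = 1201
Net migration: Band 1 − 162 → 431; Band 2 − 162 → 524; Band 3 − 162 → 971; Band 4 − 162 → 1161; Band 5 + 40 → 1241
→ [431, 524, 971, 1161, 1241]
[period 2]
Births: 971 × 0.342 = 332, 1161 × 0.117 = 136 → total 468
Band 2: 431 × 0.966 = 416
Band 3: 524 × 0.952 = 499
Band 4: 971 × 0.952 = 924
Band 5: 1161 × 0.937 + 1241 × 0.392 = 1088 + 486 = 1574
Net migration: Band 1 − 162 → 306; Band 2 − 162 → 254; Band 3 − 162 → 337; Band 4 − 162 → 762; Band 5 + 40 → 1614
→ [306, 254, 337, 762, 1614]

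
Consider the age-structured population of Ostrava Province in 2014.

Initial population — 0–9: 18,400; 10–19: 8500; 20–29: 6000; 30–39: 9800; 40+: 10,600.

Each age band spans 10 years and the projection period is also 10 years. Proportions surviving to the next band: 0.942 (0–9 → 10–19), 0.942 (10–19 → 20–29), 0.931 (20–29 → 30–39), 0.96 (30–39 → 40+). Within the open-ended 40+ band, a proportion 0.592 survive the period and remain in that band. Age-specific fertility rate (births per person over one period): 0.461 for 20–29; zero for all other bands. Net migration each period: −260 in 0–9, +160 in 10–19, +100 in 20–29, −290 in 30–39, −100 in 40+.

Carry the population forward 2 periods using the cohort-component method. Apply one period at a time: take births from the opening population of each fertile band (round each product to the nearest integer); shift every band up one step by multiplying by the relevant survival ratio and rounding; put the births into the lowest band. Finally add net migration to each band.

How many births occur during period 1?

Let band 1 be 0–9 through band 5 = 40+.
After projecting period 1:
Births: 6000 × 0.461 = 2766
Band 2: 18400 × 0.942 = 17333
Band 3: 8500 × 0.942 = 8007
Band 4: 6000 × 0.931 = 5586
Band 5: 9800 × 0.96 + 10600 × 0.592 = 9408 + 6275 = 15683
Net migration: Band 1 − 260 → 2506; Band 2 + 160 → 17493; Band 3 + 100 → 8107; Band 4 − 290 → 5296; Band 5 − 100 → 15583
Population now: 0–9=2506, 10–19=17493, 20–29=8107, 30–39=5296, 40+=15583

2766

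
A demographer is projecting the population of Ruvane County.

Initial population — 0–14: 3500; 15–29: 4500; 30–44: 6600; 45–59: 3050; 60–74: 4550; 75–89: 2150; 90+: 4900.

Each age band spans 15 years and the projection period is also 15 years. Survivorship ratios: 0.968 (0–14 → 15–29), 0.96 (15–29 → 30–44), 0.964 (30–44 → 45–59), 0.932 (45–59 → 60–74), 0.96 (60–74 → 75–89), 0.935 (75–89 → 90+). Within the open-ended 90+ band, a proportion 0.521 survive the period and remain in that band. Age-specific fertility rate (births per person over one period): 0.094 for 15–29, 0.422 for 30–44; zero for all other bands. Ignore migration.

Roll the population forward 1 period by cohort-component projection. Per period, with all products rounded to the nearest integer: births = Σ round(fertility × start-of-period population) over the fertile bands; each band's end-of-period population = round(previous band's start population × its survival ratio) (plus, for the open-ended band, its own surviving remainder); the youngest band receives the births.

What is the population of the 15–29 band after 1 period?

3388

After projecting period 1:
Births: 4500 × 0.094 = 423, 6600 × 0.422 = 2785 — total 3208
15–29: 3500 × 0.968 = 3388
30–44: 4500 × 0.96 = 4320
45–59: 6600 × 0.964 = 6362
60–74: 3050 × 0.932 = 2843
75–89: 4550 × 0.96 = 4368
90+: 2150 × 0.935 + 4900 × 0.521 = 2010 + 2553 = 4563
Giving 3208 / 3388 / 4320 / 6362 / 2843 / 4368 / 4563.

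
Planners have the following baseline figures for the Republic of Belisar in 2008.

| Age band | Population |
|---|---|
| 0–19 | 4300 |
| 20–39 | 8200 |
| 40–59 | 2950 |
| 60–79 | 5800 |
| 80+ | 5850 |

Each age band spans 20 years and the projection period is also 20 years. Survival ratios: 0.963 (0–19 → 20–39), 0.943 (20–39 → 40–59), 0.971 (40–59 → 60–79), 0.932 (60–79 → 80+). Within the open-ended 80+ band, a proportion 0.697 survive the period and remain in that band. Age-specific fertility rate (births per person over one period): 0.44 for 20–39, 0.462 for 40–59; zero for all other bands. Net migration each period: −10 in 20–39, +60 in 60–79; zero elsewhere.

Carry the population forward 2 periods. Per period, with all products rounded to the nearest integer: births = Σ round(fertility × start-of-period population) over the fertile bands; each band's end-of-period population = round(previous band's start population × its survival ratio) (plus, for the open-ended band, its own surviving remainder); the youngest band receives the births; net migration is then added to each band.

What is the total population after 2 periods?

Period 1.
Births: 8200 × 0.44 = 3608  |  2950 × 0.462 = 1363 → 4971
20–39: 4300 × 0.963 = 4141
40–59: 8200 × 0.943 = 7733
60–79: 2950 × 0.971 = 2864
80+: 5800 × 0.932 + 5850 × 0.697 = 5406 + 4077 = 9483
Net migration: 20–39 − 10 → 4131; 60–79 + 60 → 2924
Giving 4971 / 4131 / 7733 / 2924 / 9483.
Period 2.
Births: 4131 × 0.44 = 1818  |  7733 × 0.462 = 3573 → 5391
20–39: 4971 × 0.963 = 4787
40–59: 4131 × 0.943 = 3896
60–79: 7733 × 0.971 = 7509
80+: 2924 × 0.932 + 9483 × 0.697 = 2725 + 6610 = 9335
Net migration: 20–39 − 10 → 4777; 60–79 + 60 → 7569
Giving 5391 / 4777 / 3896 / 7569 / 9335.
Total after period 2: 5391 + 4777 + 3896 + 7569 + 9335 = 30968

30968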